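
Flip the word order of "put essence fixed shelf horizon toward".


Original: "put essence fixed shelf horizon toward"
Words (1..n): put | essence | fixed | shelf | horizon | toward
Reversed (n..1): toward | horizon | shelf | fixed | essence | put
Result = "toward horizon shelf fixed essence put"


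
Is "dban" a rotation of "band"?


Word: "band", Candidate: "dban"
Method: check if candidate is substring of word+word
"bandband" contains "dban"? Yes
Is rotation = Yes


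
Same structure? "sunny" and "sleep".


Pattern of "sunny": [0, 1, 2, 2, 3]
Pattern of "sleep": [0, 1, 2, 2, 3]
Patterns match
Same pattern = Yes


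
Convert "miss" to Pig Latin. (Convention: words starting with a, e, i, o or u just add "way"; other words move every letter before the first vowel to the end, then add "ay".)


Word: "miss"
Starts with consonant(s) → move to end, add 'ay'
Consonant cluster: "m"
Pig Latin = "issmay"


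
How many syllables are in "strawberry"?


Word: "strawberry"
Syllable breakdown: straw · ber · ry
Counting: 3 parts
= 3 syllables


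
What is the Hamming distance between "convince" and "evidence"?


Comparing character by character (same length = 8):
  Pos 0: 'c' vs 'e' !=
  Pos 1: 'o' vs 'v' !=
  Pos 2: 'n' vs 'i' !=
  Pos 3: 'v' vs 'd' !=
  Pos 4: 'i' vs 'e' !=
  Pos 5: 'n' vs 'n' =
  Pos 6: 'c' vs 'c' =
  Pos 7: 'e' vs 'e' =
Hamming distance = 5


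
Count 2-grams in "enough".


Word: "enough" (length 6)
Number of 2-grams = length - 2 + 1 = 6 - 2 + 1
= 5


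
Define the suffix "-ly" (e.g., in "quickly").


Suffix: -ly
Example: quickly = quick + -ly
Meaning = in a manner


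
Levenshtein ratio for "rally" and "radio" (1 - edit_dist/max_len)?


Word 1: "rally" (length 5)
Word 2: "radio" (length 5)
One optimal edit sequence:
  1. keep 'r'
  2. keep 'a'
  3. substitute 'l' -> 'd'  (+1)
  4. substitute 'l' -> 'i'  (+1)
  5. substitute 'y' -> 'o'  (+1)
Edit distance = 3
Max length = max(5, 5) = 5
Similarity = 1 - 3/5
= 0.4000


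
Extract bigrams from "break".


Word: "break" (length 5)
Number of bigrams = 5 - 2 + 1 = 4
  Position 0: "br"
  Position 1: "re"
  Position 2: "ea"
  Position 3: "ak"
Bigrams = "br", "re", "ea", "ak"


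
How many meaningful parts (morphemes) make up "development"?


Word: "development"
Morphemes: develop | -ment
Each morpheme carries meaning
= 2 morphemes


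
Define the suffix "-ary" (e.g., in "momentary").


Suffix: -ary
As in: momentary -> moment + -ary
Meaning = relating to


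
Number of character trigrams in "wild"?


Word: "wild" (length 4)
Number of 3-grams = length - 3 + 1 = 4 - 3 + 1
= 2


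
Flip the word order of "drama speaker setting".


Original: "drama speaker setting"
Words (1..n): drama | speaker | setting
Reversed (n..1): setting | speaker | drama
Result = "setting speaker drama"


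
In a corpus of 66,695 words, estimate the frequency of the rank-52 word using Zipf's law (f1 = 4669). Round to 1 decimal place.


Zipf's law: f(r) = f(1) / r
f(1) = 4669
f(52) = 4669 / 52
= 89.8 occurrences


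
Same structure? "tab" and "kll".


Pattern of "tab": [0, 1, 2]
Pattern of "kll": [0, 1, 1]
Patterns do not match
Same pattern = No


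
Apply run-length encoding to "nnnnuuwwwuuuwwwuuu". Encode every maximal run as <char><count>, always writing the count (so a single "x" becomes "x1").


String: "nnnnuuwwwuuuwwwuuu"
Scanning for consecutive runs:
  'n' x 4
  'u' x 2
  'w' x 3
  'u' x 3
  'w' x 3
  'u' x 3
RLE = "n4u2w3u3w3u3"


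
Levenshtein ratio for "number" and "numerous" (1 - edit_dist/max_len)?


Word 1: "number" (length 6)
Word 2: "numerous" (length 8)
One optimal edit sequence:
  1. keep 'n'
  2. keep 'u'
  3. keep 'm'
  4. delete 'b'  (+1)
  5. keep 'e'
  6. keep 'r'
  7. insert 'o'  (+1)
  8. insert 'u'  (+1)
  9. insert 's'  (+1)
Edit distance = 4
Max length = max(6, 8) = 8
Similarity = 1 - 4/8
= 0.5000


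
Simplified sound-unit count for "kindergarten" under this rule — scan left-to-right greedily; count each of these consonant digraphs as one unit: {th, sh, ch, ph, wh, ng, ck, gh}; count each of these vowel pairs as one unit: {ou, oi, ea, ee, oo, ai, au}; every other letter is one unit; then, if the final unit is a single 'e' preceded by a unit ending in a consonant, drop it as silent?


Word: "kindergarten" (12 letters)
Left-to-right scan:
  [1] 'k' (letter)
  [2] 'i' (letter)
  [3] 'n' (letter)
  [4] 'd' (letter)
  [5] 'e' (letter)
  [6] 'r' (letter)
  [7] 'g' (letter)
  [8] 'a' (letter)
  [9] 'r' (letter)
  [10] 't' (letter)
  [11] 'e' (letter)
  [12] 'n' (letter)
Units from scan: 12
Sound units = 12 units


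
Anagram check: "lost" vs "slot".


Word 1: "lost" → sorted: lost
Word 2: "slot" → sorted: lost
Same letters? lost == lost
Anagram = Yes


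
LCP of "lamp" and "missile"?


Word 1: "lamp"
Word 2: "missile"
Comparing from start:
  Pos 0: 'l' != 'm' (stop)
LCP = "" (length 0)


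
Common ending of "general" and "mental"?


Word 1: "general"
Word 2: "mental"
Comparing from end:
  Pos -1: 'l' == 'l'
  Pos -2: 'a' == 'a'
  Pos -3: 'r' != 't' (stop)
LCS = "al" (length 2)


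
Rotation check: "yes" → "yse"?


Word: "yes", Candidate: "yse"
Method: check if candidate is substring of word+word
"yesyes" contains "yse"? No
Is rotation = No


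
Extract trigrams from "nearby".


Word: "nearby" (length 6)
Number of trigrams = 6 - 3 + 1 = 4
  Position 0: "nea"
  Position 1: "ear"
  Position 2: "arb"
  Position 3: "rby"
Trigrams = "nea", "ear", "arb", "rby"


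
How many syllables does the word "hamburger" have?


Word: "hamburger"
Syllable breakdown: ham-bur-ger
Counting: 3 parts
= 3 syllables


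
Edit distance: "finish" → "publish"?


Word 1: "finish" (length 6)
Word 2: "publish" (length 7)
One optimal edit sequence (insert/delete/substitute each cost 1):
  1. insert 'p'  (+1)
  2. substitute 'f' -> 'u'  (+1)
  3. substitute 'i' -> 'b'  (+1)
  4. substitute 'n' -> 'l'  (+1)
  5. keep 'i'
  6. keep 's'
  7. keep 'h'
Total edit operations: 4
Edit distance = 4


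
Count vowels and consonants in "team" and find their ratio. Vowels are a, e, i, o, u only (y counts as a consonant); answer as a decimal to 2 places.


Word: "team"
Vowels (a,e,i,o,u): 2
Consonants: 2
Ratio = 2/2
= 1.00


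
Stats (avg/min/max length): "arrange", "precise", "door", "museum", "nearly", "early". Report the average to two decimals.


Lengths: "arrange"=7, "precise"=7, "door"=4, "museum"=6, "nearly"=6, "early"=5
Sum = 35, Count = 6
Average = 35/6 = 5.83
= avg=5.83, min=4, max=7


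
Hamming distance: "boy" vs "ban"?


Comparing character by character (same length = 3):
  Pos 0: 'b' vs 'b' =
  Pos 1: 'o' vs 'a' !=
  Pos 2: 'y' vs 'n' !=
Hamming distance = 2


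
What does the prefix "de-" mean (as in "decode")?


Prefix: de-
Example: decode = de- + code
Meaning = remove / reverse


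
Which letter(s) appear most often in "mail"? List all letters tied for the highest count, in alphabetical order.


Word: "mail"
Letter counts:
  'a': 1
  'i': 1
  'l': 1
  'm': 1
Maximum count = 1
Most frequent = 'a', 'i', 'l', 'm' (1 time each)


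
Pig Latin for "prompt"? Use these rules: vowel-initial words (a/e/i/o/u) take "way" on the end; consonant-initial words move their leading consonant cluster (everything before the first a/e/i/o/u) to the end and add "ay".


Word: "prompt"
Starts with consonant(s) → move to end, add 'ay'
Consonant cluster: "pr"
Pig Latin = "omptpray"


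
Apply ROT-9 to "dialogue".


Word: "dialogue"
Shift: 9
Each letter → (letter + shift) mod 26:
  'd' (3) + 9 = 12 → 'm'
  'i' (8) + 9 = 17 → 'r'
  'a' (0) + 9 = 9 → 'j'
  'l' (11) + 9 = 20 → 'u'
  'o' (14) + 9 = 23 → 'x'
  'g' (6) + 9 = 15 → 'p'
  'u' (20) + 9 = 3 → 'd'
  'e' (4) + 9 = 13 → 'n'
Result = "mrjuxpdn"


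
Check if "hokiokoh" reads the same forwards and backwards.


Word: "hokiokoh"
Reversed: "hokoikoh"
Forward == Backward? hokiokoh != hokoikoh
Palindrome = No


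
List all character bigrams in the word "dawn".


Word: "dawn" (length 4)
Number of bigrams = 4 - 2 + 1 = 3
  Position 0: "da"
  Position 1: "aw"
  Position 2: "wn"
Bigrams = "da", "aw", "wn"


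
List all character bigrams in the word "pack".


Word: "pack" (length 4)
Number of bigrams = 4 - 2 + 1 = 3
  Position 0: "pa"
  Position 1: "ac"
  Position 2: "ck"
Bigrams = "pa", "ac", "ck"


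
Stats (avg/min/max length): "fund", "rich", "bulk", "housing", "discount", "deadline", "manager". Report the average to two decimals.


Lengths: "fund"=4, "rich"=4, "bulk"=4, "housing"=7, "discount"=8, "deadline"=8, "manager"=7
Sum = 42, Count = 7
Average = 42/7 = 6.00
= avg=6.00, min=4, max=8


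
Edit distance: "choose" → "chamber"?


Word 1: "choose" (length 6)
Word 2: "chamber" (length 7)
One optimal edit sequence (insert/delete/substitute each cost 1):
  1. keep 'c'
  2. keep 'h'
  3. substitute 'o' -> 'a'  (+1)
  4. substitute 'o' -> 'm'  (+1)
  5. substitute 's' -> 'b'  (+1)
  6. keep 'e'
  7. insert 'r'  (+1)
Total edit operations: 4
Edit distance = 4


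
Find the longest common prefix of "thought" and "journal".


Word 1: "thought"
Word 2: "journal"
Comparing from start:
  Pos 0: 't' != 'j' (stop)
LCP = "" (length 0)


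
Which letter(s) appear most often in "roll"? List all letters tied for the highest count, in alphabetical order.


Word: "roll"
Letter counts:
  'l': 2
  'o': 1
  'r': 1
Maximum count = 2
Most frequent = 'l' (2 times each)


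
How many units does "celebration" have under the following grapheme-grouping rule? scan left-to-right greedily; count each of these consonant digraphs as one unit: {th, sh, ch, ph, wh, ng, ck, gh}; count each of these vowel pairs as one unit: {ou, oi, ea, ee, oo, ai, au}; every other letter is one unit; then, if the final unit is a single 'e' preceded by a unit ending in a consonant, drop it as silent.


Word: "celebration" (11 letters)
Left-to-right scan:
  (1) 'c' (letter)
  (2) 'e' (letter)
  (3) 'l' (letter)
  (4) 'e' (letter)
  (5) 'b' (letter)
  (6) 'r' (letter)
  (7) 'a' (letter)
  (8) 't' (letter)
  (9) 'i' (letter)
  (10) 'o' (letter)
  (11) 'n' (letter)
Units from scan: 11
Sound units = 11 units


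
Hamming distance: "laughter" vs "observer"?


Comparing character by character (same length = 8):
  Pos 0: 'l' vs 'o' !=
  Pos 1: 'a' vs 'b' !=
  Pos 2: 'u' vs 's' !=
  Pos 3: 'g' vs 'e' !=
  Pos 4: 'h' vs 'r' !=
  Pos 5: 't' vs 'v' !=
  Pos 6: 'e' vs 'e' =
  Pos 7: 'r' vs 'r' =
Hamming distance = 6


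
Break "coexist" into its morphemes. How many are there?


Word: "coexist"
Morphemes: co- / exist
Each morpheme carries meaning
= 2 morphemes


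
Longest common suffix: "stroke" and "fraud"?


Word 1: "stroke"
Word 2: "fraud"
Comparing from end:
  Pos -1: 'e' != 'd' (stop)
LCS = "" (length 0)


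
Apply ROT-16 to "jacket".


Word: "jacket"
Shift: 16
Each letter → (letter + shift) mod 26:
  'j' (9) + 16 = 25 → 'z'
  'a' (0) + 16 = 16 → 'q'
  'c' (2) + 16 = 18 → 's'
  'k' (10) + 16 = 0 → 'a'
  'e' (4) + 16 = 20 → 'u'
  't' (19) + 16 = 9 → 'j'
Result = "zqsauj"


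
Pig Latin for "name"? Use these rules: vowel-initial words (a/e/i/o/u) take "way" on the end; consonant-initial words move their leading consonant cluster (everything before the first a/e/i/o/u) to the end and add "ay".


Word: "name"
Starts with consonant(s) → move to end, add 'ay'
Consonant cluster: "n"
Pig Latin = "amenay"


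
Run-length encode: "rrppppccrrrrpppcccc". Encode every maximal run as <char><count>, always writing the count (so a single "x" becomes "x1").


String: "rrppppccrrrrpppcccc"
Scanning for consecutive runs:
  'r' x 2
  'p' x 4
  'c' x 2
  'r' x 4
  'p' x 3
  'c' x 4
RLE = "r2p4c2r4p3c4"


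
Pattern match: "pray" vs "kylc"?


Pattern of "pray": [0, 1, 2, 3]
Pattern of "kylc": [0, 1, 2, 3]
Patterns match
Same pattern = Yes


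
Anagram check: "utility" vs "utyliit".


Word 1: "utility" → sorted: iilttuy
Word 2: "utyliit" → sorted: iilttuy
Same letters? iilttuy == iilttuy
Anagram = Yes


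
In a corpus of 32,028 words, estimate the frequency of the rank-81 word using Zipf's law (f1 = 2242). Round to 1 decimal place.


Zipf's law: f(r) = f(1) / r
f(1) = 2242
f(81) = 2242 / 81
= 27.7 occurrences


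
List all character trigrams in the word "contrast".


Word: "contrast" (length 8)
Number of trigrams = 8 - 3 + 1 = 6
  Position 0: "con"
  Position 1: "ont"
  Position 2: "ntr"
  Position 3: "tra"
  Position 4: "ras"
  Position 5: "ast"
Trigrams = "con", "ont", "ntr", "tra", "ras", "ast"


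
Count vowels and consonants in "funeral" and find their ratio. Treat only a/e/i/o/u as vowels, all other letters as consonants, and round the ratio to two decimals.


Word: "funeral"
Vowels (a,e,i,o,u): 3
Consonants: 4
Ratio = 3/4
= 0.75


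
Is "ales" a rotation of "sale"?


Word: "sale", Candidate: "ales"
Method: check if candidate is substring of word+word
"salesale" contains "ales"? Yes
Is rotation = Yes


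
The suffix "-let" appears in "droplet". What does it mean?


Suffix: -let
As in: droplet -> drop + -let
Meaning = small


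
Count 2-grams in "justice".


Word: "justice" (length 7)
Number of 2-grams = length - 2 + 1 = 7 - 2 + 1
= 6


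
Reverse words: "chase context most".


Original: "chase context most"
Words (1..n): chase | context | most
Reversed (n..1): most | context | chase
Result = "most context chase"


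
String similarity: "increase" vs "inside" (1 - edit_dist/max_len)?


Word 1: "increase" (length 8)
Word 2: "inside" (length 6)
One optimal edit sequence:
  1. keep 'i'
  2. keep 'n'
  3. delete 'c'  (+1)
  4. delete 'r'  (+1)
  5. substitute 'e' -> 's'  (+1)
  6. substitute 'a' -> 'i'  (+1)
  7. substitute 's' -> 'd'  (+1)
  8. keep 'e'
Edit distance = 5
Max length = max(8, 6) = 8
Similarity = 1 - 5/8
= 0.3750


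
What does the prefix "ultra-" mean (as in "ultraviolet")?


Prefix: ultra-
As in: ultraviolet -> ultra- + violet
Meaning = beyond


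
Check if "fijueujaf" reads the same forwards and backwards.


Word: "fijueujaf"
Reversed: "fajueujif"
Forward == Backward? fijueujaf != fajueujif
Palindrome = No


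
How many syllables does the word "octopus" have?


Word: "octopus"
Syllable breakdown: oc | to | pus
Counting: 3 parts
= 3 syllables


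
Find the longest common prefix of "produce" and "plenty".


Word 1: "produce"
Word 2: "plenty"
Comparing from start:
  Pos 0: 'p' == 'p'
  Pos 1: 'r' != 'l' (stop)
LCP = "p" (length 1)


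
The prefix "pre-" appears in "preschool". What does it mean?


Prefix: pre-
Example: preschool = pre- + school
Meaning = before


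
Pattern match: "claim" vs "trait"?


Pattern of "claim": [0, 1, 2, 3, 4]
Pattern of "trait": [0, 1, 2, 3, 0]
Patterns do not match
Same pattern = No


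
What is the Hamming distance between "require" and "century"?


Comparing character by character (same length = 7):
  Pos 0: 'r' vs 'c' !=
  Pos 1: 'e' vs 'e' =
  Pos 2: 'q' vs 'n' !=
  Pos 3: 'u' vs 't' !=
  Pos 4: 'i' vs 'u' !=
  Pos 5: 'r' vs 'r' =
  Pos 6: 'e' vs 'y' !=
Hamming distance = 5


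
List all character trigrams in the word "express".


Word: "express" (length 7)
Number of trigrams = 7 - 3 + 1 = 5
  Position 0: "exp"
  Position 1: "xpr"
  Position 2: "pre"
  Position 3: "res"
  Position 4: "ess"
Trigrams = "exp", "xpr", "pre", "res", "ess"


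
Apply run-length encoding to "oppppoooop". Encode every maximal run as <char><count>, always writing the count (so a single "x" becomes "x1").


String: "oppppoooop"
Scanning for consecutive runs:
  'o' x 1
  'p' x 4
  'o' x 4
  'p' x 1
RLE = "o1p4o4p1"


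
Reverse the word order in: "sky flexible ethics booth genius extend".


Original: "sky flexible ethics booth genius extend"
Words (1..n): sky | flexible | ethics | booth | genius | extend
Reversed (n..1): extend | genius | booth | ethics | flexible | sky
Result = "extend genius booth ethics flexible sky"


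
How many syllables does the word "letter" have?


Word: "letter"
Syllable breakdown: let · ter
Counting: 2 parts
= 2 syllables


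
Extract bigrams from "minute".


Word: "minute" (length 6)
Number of bigrams = 6 - 2 + 1 = 5
  Position 0: "mi"
  Position 1: "in"
  Position 2: "nu"
  Position 3: "ut"
  Position 4: "te"
Bigrams = "mi", "in", "nu", "ut", "te"


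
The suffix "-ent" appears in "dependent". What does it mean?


Suffix: -ent
As in: dependent -> depend + -ent
Meaning = one who / that which


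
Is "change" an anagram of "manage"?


Word 1: "manage" → sorted: aaegmn
Word 2: "change" → sorted: aceghn
Same letters? aaegmn != aceghn
Anagram = No


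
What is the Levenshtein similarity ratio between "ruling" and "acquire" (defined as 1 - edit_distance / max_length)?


Word 1: "ruling" (length 6)
Word 2: "acquire" (length 7)
One optimal edit sequence:
  1. insert 'a'  (+1)
  2. substitute 'r' -> 'c'  (+1)
  3. substitute 'u' -> 'q'  (+1)
  4. substitute 'l' -> 'u'  (+1)
  5. keep 'i'
  6. substitute 'n' -> 'r'  (+1)
  7. substitute 'g' -> 'e'  (+1)
Edit distance = 6
Max length = max(6, 7) = 7
Similarity = 1 - 6/7
= 0.1429


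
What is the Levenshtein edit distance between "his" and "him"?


Word 1: "his" (length 3)
Word 2: "him" (length 3)
One optimal edit sequence (insert/delete/substitute each cost 1):
  1. keep 'h'
  2. keep 'i'
  3. substitute 's' -> 'm'  (+1)
Total edit operations: 1
Edit distance = 1


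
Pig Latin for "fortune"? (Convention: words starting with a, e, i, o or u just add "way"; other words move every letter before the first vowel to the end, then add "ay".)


Word: "fortune"
Starts with consonant(s) → move to end, add 'ay'
Consonant cluster: "f"
Pig Latin = "ortunefay"


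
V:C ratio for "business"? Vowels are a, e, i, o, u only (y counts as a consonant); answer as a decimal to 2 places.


Word: "business"
Vowels (a,e,i,o,u): 3
Consonants: 5
Ratio = 3/5
= 0.60


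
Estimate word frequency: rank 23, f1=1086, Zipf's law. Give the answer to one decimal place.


Zipf's law: f(r) = f(1) / r
f(1) = 1086
f(23) = 1086 / 23
= 47.2 occurrences


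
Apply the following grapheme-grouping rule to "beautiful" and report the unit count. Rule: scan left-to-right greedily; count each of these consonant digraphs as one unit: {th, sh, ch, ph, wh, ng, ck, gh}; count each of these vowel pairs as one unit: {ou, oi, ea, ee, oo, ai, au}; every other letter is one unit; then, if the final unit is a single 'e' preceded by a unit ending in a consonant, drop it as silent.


Word: "beautiful" (9 letters)
Left-to-right scan:
  [1] 'b' (letter)
  [2] 'ea' (vowel-pair)
  [3] 'u' (letter)
  [4] 't' (letter)
  [5] 'i' (letter)
  [6] 'f' (letter)
  [7] 'u' (letter)
  [8] 'l' (letter)
Units from scan: 8
Sound units = 8 units


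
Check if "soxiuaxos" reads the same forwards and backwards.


Word: "soxiuaxos"
Reversed: "soxauixos"
Forward == Backward? soxiuaxos != soxauixos
Palindrome = No


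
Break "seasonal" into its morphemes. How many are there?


Word: "seasonal"
Morphemes: season + -al
Each morpheme carries meaning
= 2 morphemes


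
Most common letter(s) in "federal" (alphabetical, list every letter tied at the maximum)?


Word: "federal"
Letter counts:
  'a': 1
  'd': 1
  'e': 2
  'f': 1
  'l': 1
  'r': 1
Maximum count = 2
Most frequent = 'e' (2 times each)


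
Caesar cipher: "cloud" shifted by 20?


Word: "cloud"
Shift: 20
Each letter → (letter + shift) mod 26:
  'c' (2) + 20 = 22 → 'w'
  'l' (11) + 20 = 5 → 'f'
  'o' (14) + 20 = 8 → 'i'
  'u' (20) + 20 = 14 → 'o'
  'd' (3) + 20 = 23 → 'x'
Result = "wfiox"


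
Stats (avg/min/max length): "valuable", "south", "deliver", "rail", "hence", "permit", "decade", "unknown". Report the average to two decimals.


Lengths: "valuable"=8, "south"=5, "deliver"=7, "rail"=4, "hence"=5, "permit"=6, "decade"=6, "unknown"=7
Sum = 48, Count = 8
Average = 48/8 = 6.00
= avg=6.00, min=4, max=8


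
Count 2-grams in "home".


Word: "home" (length 4)
Number of 2-grams = length - 2 + 1 = 4 - 2 + 1
= 3


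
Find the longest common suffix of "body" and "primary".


Word 1: "body"
Word 2: "primary"
Comparing from end:
  Pos -1: 'y' == 'y'
  Pos -2: 'd' != 'r' (stop)
LCS = "y" (length 1)


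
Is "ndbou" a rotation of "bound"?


Word: "bound", Candidate: "ndbou"
Method: check if candidate is substring of word+word
"boundbound" contains "ndbou"? Yes
Is rotation = Yes


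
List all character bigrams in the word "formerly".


Word: "formerly" (length 8)
Number of bigrams = 8 - 2 + 1 = 7
  Position 0: "fo"
  Position 1: "or"
  Position 2: "rm"
  Position 3: "me"
  Position 4: "er"
  Position 5: "rl"
  Position 6: "ly"
Bigrams = "fo", "or", "rm", "me", "er", "rl", "ly"


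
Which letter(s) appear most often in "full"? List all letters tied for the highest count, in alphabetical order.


Word: "full"
Letter counts:
  'f': 1
  'l': 2
  'u': 1
Maximum count = 2
Most frequent = 'l' (2 times each)


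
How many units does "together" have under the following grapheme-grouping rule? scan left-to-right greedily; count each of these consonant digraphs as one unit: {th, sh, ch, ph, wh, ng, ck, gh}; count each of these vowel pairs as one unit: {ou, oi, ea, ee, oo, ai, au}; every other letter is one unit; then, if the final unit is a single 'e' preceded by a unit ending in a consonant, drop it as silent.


Word: "together" (8 letters)
Left-to-right scan:
  (1) 't' (letter)
  (2) 'o' (letter)
  (3) 'g' (letter)
  (4) 'e' (letter)
  (5) 'th' (digraph)
  (6) 'e' (letter)
  (7) 'r' (letter)
Units from scan: 7
Sound units = 7 units


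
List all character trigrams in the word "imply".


Word: "imply" (length 5)
Number of trigrams = 5 - 3 + 1 = 3
  Position 0: "imp"
  Position 1: "mpl"
  Position 2: "ply"
Trigrams = "imp", "mpl", "ply"


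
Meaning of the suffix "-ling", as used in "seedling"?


Suffix: -ling
Example: seedling (seed + -ling)
Meaning = small / young


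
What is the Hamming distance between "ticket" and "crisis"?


Comparing character by character (same length = 6):
  Pos 0: 't' vs 'c' !=
  Pos 1: 'i' vs 'r' !=
  Pos 2: 'c' vs 'i' !=
  Pos 3: 'k' vs 's' !=
  Pos 4: 'e' vs 'i' !=
  Pos 5: 't' vs 's' !=
Hamming distance = 6


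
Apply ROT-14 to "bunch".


Word: "bunch"
Shift: 14
Each letter → (letter + shift) mod 26:
  'b' (1) + 14 = 15 → 'p'
  'u' (20) + 14 = 8 → 'i'
  'n' (13) + 14 = 1 → 'b'
  'c' (2) + 14 = 16 → 'q'
  'h' (7) + 14 = 21 → 'v'
Result = "pibqv"


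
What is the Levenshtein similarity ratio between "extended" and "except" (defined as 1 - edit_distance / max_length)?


Word 1: "extended" (length 8)
Word 2: "except" (length 6)
One optimal edit sequence:
  1. keep 'e'
  2. keep 'x'
  3. substitute 't' -> 'c'  (+1)
  4. keep 'e'
  5. delete 'n'  (+1)
  6. delete 'd'  (+1)
  7. substitute 'e' -> 'p'  (+1)
  8. substitute 'd' -> 't'  (+1)
Edit distance = 5
Max length = max(8, 6) = 8
Similarity = 1 - 5/8
= 0.3750


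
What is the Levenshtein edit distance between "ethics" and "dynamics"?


Word 1: "ethics" (length 6)
Word 2: "dynamics" (length 8)
One optimal edit sequence (insert/delete/substitute each cost 1):
  1. insert 'd'  (+1)
  2. insert 'y'  (+1)
  3. substitute 'e' -> 'n'  (+1)
  4. substitute 't' -> 'a'  (+1)
  5. substitute 'h' -> 'm'  (+1)
  6. keep 'i'
  7. keep 'c'
  8. keep 's'
Total edit operations: 5
Edit distance = 5


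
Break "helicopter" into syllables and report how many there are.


Word: "helicopter"
Syllable breakdown: hel | i | cop | ter
Counting: 4 parts
= 4 syllables


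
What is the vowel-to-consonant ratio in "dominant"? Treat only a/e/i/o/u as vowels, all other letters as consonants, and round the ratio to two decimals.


Word: "dominant"
Vowels (a,e,i,o,u): 3
Consonants: 5
Ratio = 3/5
= 0.60


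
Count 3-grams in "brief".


Word: "brief" (length 5)
Number of 3-grams = length - 3 + 1 = 5 - 3 + 1
= 3


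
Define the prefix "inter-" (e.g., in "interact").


Prefix: inter-
As in: interact -> inter- + act
Meaning = between


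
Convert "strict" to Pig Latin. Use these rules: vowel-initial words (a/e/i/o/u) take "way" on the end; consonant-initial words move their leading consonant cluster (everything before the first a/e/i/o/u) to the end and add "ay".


Word: "strict"
Starts with consonant(s) → move to end, add 'ay'
Consonant cluster: "str"
Pig Latin = "ictstray"


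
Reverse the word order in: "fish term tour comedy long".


Original: "fish term tour comedy long"
Words (1..n): fish | term | tour | comedy | long
Reversed (n..1): long | comedy | tour | term | fish
Result = "long comedy tour term fish"


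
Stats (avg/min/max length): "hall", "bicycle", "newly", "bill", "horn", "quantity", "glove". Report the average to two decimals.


Lengths: "hall"=4, "bicycle"=7, "newly"=5, "bill"=4, "horn"=4, "quantity"=8, "glove"=5
Sum = 37, Count = 7
Average = 37/7 = 5.29
= avg=5.29, min=4, max=8


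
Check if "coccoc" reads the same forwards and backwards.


Word: "coccoc"
Reversed: "coccoc"
Forward == Backward? coccoc == coccoc
Palindrome = Yes


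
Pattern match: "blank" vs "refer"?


Pattern of "blank": [0, 1, 2, 3, 4]
Pattern of "refer": [0, 1, 2, 1, 0]
Patterns do not match
Same pattern = No


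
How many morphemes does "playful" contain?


Word: "playful"
Morphemes: play + -ful
Each morpheme carries meaning
= 2 morphemes


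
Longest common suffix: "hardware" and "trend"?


Word 1: "hardware"
Word 2: "trend"
Comparing from end:
  Pos -1: 'e' != 'd' (stop)
LCS = "" (length 0)


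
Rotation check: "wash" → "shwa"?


Word: "wash", Candidate: "shwa"
Method: check if candidate is substring of word+word
"washwash" contains "shwa"? Yes
Is rotation = Yes


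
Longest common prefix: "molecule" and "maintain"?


Word 1: "molecule"
Word 2: "maintain"
Comparing from start:
  Pos 0: 'm' == 'm'
  Pos 1: 'o' != 'a' (stop)
LCP = "m" (length 1)


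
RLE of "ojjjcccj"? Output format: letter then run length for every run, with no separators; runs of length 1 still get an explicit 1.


String: "ojjjcccj"
Scanning for consecutive runs:
  'o' x 1
  'j' x 3
  'c' x 3
  'j' x 1
RLE = "o1j3c3j1"


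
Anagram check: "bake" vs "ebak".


Word 1: "bake" → sorted: abek
Word 2: "ebak" → sorted: abek
Same letters? abek == abek
Anagram = Yes


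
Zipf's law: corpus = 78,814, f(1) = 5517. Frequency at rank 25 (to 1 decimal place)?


Zipf's law: f(r) = f(1) / r
f(1) = 5517
f(25) = 5517 / 25
= 220.7 occurrences


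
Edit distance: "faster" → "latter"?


Word 1: "faster" (length 6)
Word 2: "latter" (length 6)
One optimal edit sequence (insert/delete/substitute each cost 1):
  1. substitute 'f' -> 'l'  (+1)
  2. keep 'a'
  3. substitute 's' -> 't'  (+1)
  4. keep 't'
  5. keep 'e'
  6. keep 'r'
Total edit operations: 2
Edit distance = 2


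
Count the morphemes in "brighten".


Word: "brighten"
Morphemes: bright + -en
Each morpheme carries meaning
= 2 morphemes


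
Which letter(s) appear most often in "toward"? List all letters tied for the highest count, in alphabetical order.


Word: "toward"
Letter counts:
  'a': 1
  'd': 1
  'o': 1
  'r': 1
  't': 1
  'w': 1
Maximum count = 1
Most frequent = 'a', 'd', 'o', 'r', 't', 'w' (1 time each)


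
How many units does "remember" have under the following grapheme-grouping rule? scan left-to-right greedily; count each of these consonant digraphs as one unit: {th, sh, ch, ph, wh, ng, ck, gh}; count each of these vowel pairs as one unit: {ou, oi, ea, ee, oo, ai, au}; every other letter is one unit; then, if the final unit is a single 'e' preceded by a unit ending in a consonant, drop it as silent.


Word: "remember" (8 letters)
Left-to-right scan:
  [1] 'r' (letter)
  [2] 'e' (letter)
  [3] 'm' (letter)
  [4] 'e' (letter)
  [5] 'm' (letter)
  [6] 'b' (letter)
  [7] 'e' (letter)
  [8] 'r' (letter)
Units from scan: 8
Sound units = 8 units


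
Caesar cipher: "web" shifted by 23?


Word: "web"
Shift: 23
Each letter → (letter + shift) mod 26:
  'w' (22) + 23 = 19 → 't'
  'e' (4) + 23 = 1 → 'b'
  'b' (1) + 23 = 24 → 'y'
Result = "tby"


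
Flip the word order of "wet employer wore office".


Original: "wet employer wore office"
Words (1..n): wet | employer | wore | office
Reversed (n..1): office | wore | employer | wet
Result = "office wore employer wet"


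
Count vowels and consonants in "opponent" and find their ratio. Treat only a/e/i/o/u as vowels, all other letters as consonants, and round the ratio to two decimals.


Word: "opponent"
Vowels (a,e,i,o,u): 3
Consonants: 5
Ratio = 3/5
= 0.60


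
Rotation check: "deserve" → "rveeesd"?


Word: "deserve", Candidate: "rveeesd"
Method: check if candidate is substring of word+word
"deservedeserve" contains "rveeesd"? No
Is rotation = No


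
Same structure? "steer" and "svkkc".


Pattern of "steer": [0, 1, 2, 2, 3]
Pattern of "svkkc": [0, 1, 2, 2, 3]
Patterns match
Same pattern = Yes


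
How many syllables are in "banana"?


Word: "banana"
Syllable breakdown: ba-na-na
Counting: 3 parts
= 3 syllables


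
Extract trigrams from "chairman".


Word: "chairman" (length 8)
Number of trigrams = 8 - 3 + 1 = 6
  Position 0: "cha"
  Position 1: "hai"
  Position 2: "air"
  Position 3: "irm"
  Position 4: "rma"
  Position 5: "man"
Trigrams = "cha", "hai", "air", "irm", "rma", "man"


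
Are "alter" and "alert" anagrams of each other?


Word 1: "alter" → sorted: aelrt
Word 2: "alert" → sorted: aelrt
Same letters? aelrt == aelrt
Anagram = Yes


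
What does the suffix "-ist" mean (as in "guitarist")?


Suffix: -ist
Example: guitarist (guitar + -ist)
Meaning = one who practices


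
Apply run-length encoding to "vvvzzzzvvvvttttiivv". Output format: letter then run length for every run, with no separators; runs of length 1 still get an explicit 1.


String: "vvvzzzzvvvvttttiivv"
Scanning for consecutive runs:
  'v' x 3
  'z' x 4
  'v' x 4
  't' x 4
  'i' x 2
  'v' x 2
RLE = "v3z4v4t4i2v2"


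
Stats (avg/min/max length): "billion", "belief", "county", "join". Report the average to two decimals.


Lengths: "billion"=7, "belief"=6, "county"=6, "join"=4
Sum = 23, Count = 4
Average = 23/4 = 5.75
= avg=5.75, min=4, max=7


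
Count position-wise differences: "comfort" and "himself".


Comparing character by character (same length = 7):
  Pos 0: 'c' vs 'h' !=
  Pos 1: 'o' vs 'i' !=
  Pos 2: 'm' vs 'm' =
  Pos 3: 'f' vs 's' !=
  Pos 4: 'o' vs 'e' !=
  Pos 5: 'r' vs 'l' !=
  Pos 6: 't' vs 'f' !=
Hamming distance = 6


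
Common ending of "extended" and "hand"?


Word 1: "extended"
Word 2: "hand"
Comparing from end:
  Pos -1: 'd' == 'd'
  Pos -2: 'e' != 'n' (stop)
LCS = "d" (length 1)


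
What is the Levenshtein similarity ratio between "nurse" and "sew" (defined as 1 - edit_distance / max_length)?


Word 1: "nurse" (length 5)
Word 2: "sew" (length 3)
One optimal edit sequence:
  1. delete 'n'  (+1)
  2. delete 'u'  (+1)
  3. delete 'r'  (+1)
  4. keep 's'
  5. keep 'e'
  6. insert 'w'  (+1)
Edit distance = 4
Max length = max(5, 3) = 5
Similarity = 1 - 4/5
= 0.2000


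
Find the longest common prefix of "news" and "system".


Word 1: "news"
Word 2: "system"
Comparing from start:
  Pos 0: 'n' != 's' (stop)
LCP = "" (length 0)


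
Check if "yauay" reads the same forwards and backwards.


Word: "yauay"
Reversed: "yauay"
Forward == Backward? yauay == yauay
Palindrome = Yes


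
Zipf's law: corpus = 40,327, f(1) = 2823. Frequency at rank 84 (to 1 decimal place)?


Zipf's law: f(r) = f(1) / r
f(1) = 2823
f(84) = 2823 / 84
= 33.6 occurrences


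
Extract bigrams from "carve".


Word: "carve" (length 5)
Number of bigrams = 5 - 2 + 1 = 4
  Position 0: "ca"
  Position 1: "ar"
  Position 2: "rv"
  Position 3: "ve"
Bigrams = "ca", "ar", "rv", "ve"


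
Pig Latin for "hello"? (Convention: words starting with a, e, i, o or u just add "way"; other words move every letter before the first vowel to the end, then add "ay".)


Word: "hello"
Starts with consonant(s) → move to end, add 'ay'
Consonant cluster: "h"
Pig Latin = "ellohay"


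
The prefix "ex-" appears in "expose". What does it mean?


Prefix: ex-
Example: expose (ex- + pose)
Meaning = out / former


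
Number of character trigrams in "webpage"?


Word: "webpage" (length 7)
Number of 3-grams = length - 3 + 1 = 7 - 3 + 1
= 5


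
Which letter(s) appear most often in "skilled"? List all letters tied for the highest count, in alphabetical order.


Word: "skilled"
Letter counts:
  'd': 1
  'e': 1
  'i': 1
  'k': 1
  'l': 2
  's': 1
Maximum count = 2
Most frequent = 'l' (2 times each)


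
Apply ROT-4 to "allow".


Word: "allow"
Shift: 4
Each letter → (letter + shift) mod 26:
  'a' (0) + 4 = 4 → 'e'
  'l' (11) + 4 = 15 → 'p'
  'l' (11) + 4 = 15 → 'p'
  'o' (14) + 4 = 18 → 's'
  'w' (22) + 4 = 0 → 'a'
Result = "eppsa"


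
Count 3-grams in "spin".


Word: "spin" (length 4)
Number of 3-grams = length - 3 + 1 = 4 - 3 + 1
= 2


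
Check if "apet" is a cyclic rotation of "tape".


Word: "tape", Candidate: "apet"
Method: check if candidate is substring of word+word
"tapetape" contains "apet"? Yes
Is rotation = Yes


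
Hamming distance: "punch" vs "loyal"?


Comparing character by character (same length = 5):
  Pos 0: 'p' vs 'l' !=
  Pos 1: 'u' vs 'o' !=
  Pos 2: 'n' vs 'y' !=
  Pos 3: 'c' vs 'a' !=
  Pos 4: 'h' vs 'l' !=
Hamming distance = 5


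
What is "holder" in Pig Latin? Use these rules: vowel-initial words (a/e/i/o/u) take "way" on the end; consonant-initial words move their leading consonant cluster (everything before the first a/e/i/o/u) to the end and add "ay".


Word: "holder"
Starts with consonant(s) → move to end, add 'ay'
Consonant cluster: "h"
Pig Latin = "olderhay"


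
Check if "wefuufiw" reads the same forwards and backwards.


Word: "wefuufiw"
Reversed: "wifuufew"
Forward == Backward? wefuufiw != wifuufew
Palindrome = No


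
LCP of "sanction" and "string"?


Word 1: "sanction"
Word 2: "string"
Comparing from start:
  Pos 0: 's' == 's'
  Pos 1: 'a' != 't' (stop)
LCP = "s" (length 1)


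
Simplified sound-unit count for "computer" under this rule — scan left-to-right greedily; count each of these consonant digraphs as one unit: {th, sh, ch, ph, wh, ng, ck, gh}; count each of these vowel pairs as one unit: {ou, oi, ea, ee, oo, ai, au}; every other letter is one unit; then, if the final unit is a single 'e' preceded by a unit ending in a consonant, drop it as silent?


Word: "computer" (8 letters)
Left-to-right scan:
  [1] 'c' (letter)
  [2] 'o' (letter)
  [3] 'm' (letter)
  [4] 'p' (letter)
  [5] 'u' (letter)
  [6] 't' (letter)
  [7] 'e' (letter)
  [8] 'r' (letter)
Units from scan: 8
Sound units = 8 units


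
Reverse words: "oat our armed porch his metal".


Original: "oat our armed porch his metal"
Words (1..n): oat | our | armed | porch | his | metal
Reversed (n..1): metal | his | porch | armed | our | oat
Result = "metal his porch armed our oat"


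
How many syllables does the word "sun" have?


Word: "sun"
Syllable breakdown: sun
Counting: 1 part
= 1 syllable


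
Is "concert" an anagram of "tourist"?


Word 1: "tourist" → sorted: iorsttu
Word 2: "concert" → sorted: ccenort
Same letters? iorsttu != ccenort
Anagram = No


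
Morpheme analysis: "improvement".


Word: "improvement"
Morphemes: improve / -ment
Each morpheme carries meaning
= 2 morphemes


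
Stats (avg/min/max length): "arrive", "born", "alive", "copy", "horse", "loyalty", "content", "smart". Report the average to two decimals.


Lengths: "arrive"=6, "born"=4, "alive"=5, "copy"=4, "horse"=5, "loyalty"=7, "content"=7, "smart"=5
Sum = 43, Count = 8
Average = 43/8 = 5.38
= avg=5.38, min=4, max=7


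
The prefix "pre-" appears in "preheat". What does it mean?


Prefix: pre-
Example: preheat (pre- + heat)
Meaning = before


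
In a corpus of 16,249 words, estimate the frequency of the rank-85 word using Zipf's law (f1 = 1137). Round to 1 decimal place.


Zipf's law: f(r) = f(1) / r
f(1) = 1137
f(85) = 1137 / 85
= 13.4 occurrences


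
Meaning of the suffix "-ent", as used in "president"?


Suffix: -ent
As in: president -> preside + -ent, with a spelling change
Meaning = one who / that which


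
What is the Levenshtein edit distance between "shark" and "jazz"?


Word 1: "shark" (length 5)
Word 2: "jazz" (length 4)
One optimal edit sequence (insert/delete/substitute each cost 1):
  1. delete 's'  (+1)
  2. substitute 'h' -> 'j'  (+1)
  3. keep 'a'
  4. substitute 'r' -> 'z'  (+1)
  5. substitute 'k' -> 'z'  (+1)
Total edit operations: 4
Edit distance = 4


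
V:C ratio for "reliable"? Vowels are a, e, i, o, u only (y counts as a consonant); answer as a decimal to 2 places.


Word: "reliable"
Vowels (a,e,i,o,u): 4
Consonants: 4
Ratio = 4/4
= 1.00


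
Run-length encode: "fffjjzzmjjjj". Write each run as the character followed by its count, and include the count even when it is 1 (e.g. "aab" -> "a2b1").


String: "fffjjzzmjjjj"
Scanning for consecutive runs:
  'f' x 3
  'j' x 2
  'z' x 2
  'm' x 1
  'j' x 4
RLE = "f3j2z2m1j4"


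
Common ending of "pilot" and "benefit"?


Word 1: "pilot"
Word 2: "benefit"
Comparing from end:
  Pos -1: 't' == 't'
  Pos -2: 'o' != 'i' (stop)
LCS = "t" (length 1)


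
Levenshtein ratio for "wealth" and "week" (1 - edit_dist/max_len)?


Word 1: "wealth" (length 6)
Word 2: "week" (length 4)
One optimal edit sequence:
  1. keep 'w'
  2. keep 'e'
  3. delete 'a'  (+1)
  4. delete 'l'  (+1)
  5. substitute 't' -> 'e'  (+1)
  6. substitute 'h' -> 'k'  (+1)
Edit distance = 4
Max length = max(6, 4) = 6
Similarity = 1 - 4/6
= 0.3333


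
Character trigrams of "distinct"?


Word: "distinct" (length 8)
Number of trigrams = 8 - 3 + 1 = 6
  Position 0: "dis"
  Position 1: "ist"
  Position 2: "sti"
  Position 3: "tin"
  Position 4: "inc"
  Position 5: "nct"
Trigrams = "dis", "ist", "sti", "tin", "inc", "nct"


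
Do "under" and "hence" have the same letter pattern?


Pattern of "under": [0, 1, 2, 3, 4]
Pattern of "hence": [0, 1, 2, 3, 1]
Patterns do not match
Same pattern = No


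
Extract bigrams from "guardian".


Word: "guardian" (length 8)
Number of bigrams = 8 - 2 + 1 = 7
  Position 0: "gu"
  Position 1: "ua"
  Position 2: "ar"
  Position 3: "rd"
  Position 4: "di"
  Position 5: "ia"
  Position 6: "an"
Bigrams = "gu", "ua", "ar", "rd", "di", "ia", "an"


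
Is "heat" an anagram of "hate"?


Word 1: "hate" → sorted: aeht
Word 2: "heat" → sorted: aeht
Same letters? aeht == aeht
Anagram = Yes


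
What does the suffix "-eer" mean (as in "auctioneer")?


Suffix: -eer
Example: auctioneer (auction + -eer)
Meaning = one who is concerned with


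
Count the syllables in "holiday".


Word: "holiday"
Syllable breakdown: hol · i · day
Counting: 3 parts
= 3 syllables


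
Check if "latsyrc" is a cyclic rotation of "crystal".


Word: "crystal", Candidate: "latsyrc"
Method: check if candidate is substring of word+word
"crystalcrystal" contains "latsyrc"? No
Is rotation = No


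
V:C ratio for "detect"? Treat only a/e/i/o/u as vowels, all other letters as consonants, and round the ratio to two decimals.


Word: "detect"
Vowels (a,e,i,o,u): 2
Consonants: 4
Ratio = 2/4
= 0.50


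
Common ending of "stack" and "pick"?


Word 1: "stack"
Word 2: "pick"
Comparing from end:
  Pos -1: 'k' == 'k'
  Pos -2: 'c' == 'c'
  Pos -3: 'a' != 'i' (stop)
LCS = "ck" (length 2)


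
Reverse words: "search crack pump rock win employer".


Original: "search crack pump rock win employer"
Words (1..n): search | crack | pump | rock | win | employer
Reversed (n..1): employer | win | rock | pump | crack | search
Result = "employer win rock pump crack search"
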